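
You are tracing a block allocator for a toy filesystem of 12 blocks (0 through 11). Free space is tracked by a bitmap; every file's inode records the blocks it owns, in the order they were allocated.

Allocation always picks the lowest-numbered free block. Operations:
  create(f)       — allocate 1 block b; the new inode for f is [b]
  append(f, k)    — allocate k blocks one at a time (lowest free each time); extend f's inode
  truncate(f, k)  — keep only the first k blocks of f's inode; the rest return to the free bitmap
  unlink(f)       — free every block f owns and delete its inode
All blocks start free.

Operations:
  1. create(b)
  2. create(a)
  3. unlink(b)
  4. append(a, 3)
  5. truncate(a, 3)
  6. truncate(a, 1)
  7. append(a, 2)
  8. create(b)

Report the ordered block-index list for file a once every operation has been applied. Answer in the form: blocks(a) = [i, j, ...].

blocks(a) = [1, 0, 2]

create(b): bitmap=F........... | b=[0]
create(a): bitmap=FF.......... | a=[1] b=[0]
unlink(b): bitmap=.F.......... | a=[1]
append(a, 3): bitmap=FFFF........ | a=[1, 0, 2, 3]
truncate(a, 3): bitmap=FFF......... | a=[1, 0, 2]
truncate(a, 1): bitmap=.F.......... | a=[1]
append(a, 2): bitmap=FFF......... | a=[1, 0, 2]
create(b): bitmap=FFFF........ | a=[1, 0, 2] b=[3]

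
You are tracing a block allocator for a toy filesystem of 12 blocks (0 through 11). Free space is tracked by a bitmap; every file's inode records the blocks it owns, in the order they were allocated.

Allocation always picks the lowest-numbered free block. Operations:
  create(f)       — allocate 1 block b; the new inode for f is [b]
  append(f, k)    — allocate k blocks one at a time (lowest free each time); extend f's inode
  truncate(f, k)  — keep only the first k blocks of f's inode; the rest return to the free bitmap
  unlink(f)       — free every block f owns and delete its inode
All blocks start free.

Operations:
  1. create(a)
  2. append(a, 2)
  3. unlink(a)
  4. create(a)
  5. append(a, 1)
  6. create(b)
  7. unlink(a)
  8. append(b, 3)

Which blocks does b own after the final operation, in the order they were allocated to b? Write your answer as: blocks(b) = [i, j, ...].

after create(a) → a:[0]  free=[F...........]
after append(a, 2) → a:[0, 1, 2]  free=[FFF.........]
after unlink(a) →   free=[............]
after create(a) → a:[0]  free=[F...........]
after append(a, 1) → a:[0, 1]  free=[FF..........]
after create(b) → a:[0, 1], b:[2]  free=[FFF.........]
after unlink(a) → b:[2]  free=[..F.........]
after append(b, 3) → b:[2, 0, 1, 3]  free=[FFFF........]

blocks(b) = [2, 0, 1, 3]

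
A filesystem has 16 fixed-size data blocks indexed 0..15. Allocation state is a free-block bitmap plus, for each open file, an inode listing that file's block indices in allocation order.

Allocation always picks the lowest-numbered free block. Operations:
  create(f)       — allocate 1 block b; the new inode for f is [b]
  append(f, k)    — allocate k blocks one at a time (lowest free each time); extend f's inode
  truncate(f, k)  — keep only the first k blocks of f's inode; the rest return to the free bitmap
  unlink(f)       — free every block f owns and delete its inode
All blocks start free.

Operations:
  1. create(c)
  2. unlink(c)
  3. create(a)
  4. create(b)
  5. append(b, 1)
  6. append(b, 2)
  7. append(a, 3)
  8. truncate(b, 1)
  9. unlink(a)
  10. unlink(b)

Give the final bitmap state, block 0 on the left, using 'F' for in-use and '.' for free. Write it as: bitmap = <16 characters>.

  1. create(c)  ⇒  F...............  {c→[0]}
  2. unlink(c)  ⇒  ................  {}
  3. create(a)  ⇒  F...............  {a→[0]}
  4. create(b)  ⇒  FF..............  {a→[0]; b→[1]}
  5. append(b, 1)  ⇒  FFF.............  {a→[0]; b→[1, 2]}
  6. append(b, 2)  ⇒  FFFFF...........  {a→[0]; b→[1, 2, 3, 4]}
  7. append(a, 3)  ⇒  FFFFFFFF........  {a→[0, 5, 6, 7]; b→[1, 2, 3, 4]}
  8. truncate(b, 1)  ⇒  FF...FFF........  {a→[0, 5, 6, 7]; b→[1]}
  9. unlink(a)  ⇒  .F..............  {b→[1]}
  10. unlink(b)  ⇒  ................  {}

bitmap = ................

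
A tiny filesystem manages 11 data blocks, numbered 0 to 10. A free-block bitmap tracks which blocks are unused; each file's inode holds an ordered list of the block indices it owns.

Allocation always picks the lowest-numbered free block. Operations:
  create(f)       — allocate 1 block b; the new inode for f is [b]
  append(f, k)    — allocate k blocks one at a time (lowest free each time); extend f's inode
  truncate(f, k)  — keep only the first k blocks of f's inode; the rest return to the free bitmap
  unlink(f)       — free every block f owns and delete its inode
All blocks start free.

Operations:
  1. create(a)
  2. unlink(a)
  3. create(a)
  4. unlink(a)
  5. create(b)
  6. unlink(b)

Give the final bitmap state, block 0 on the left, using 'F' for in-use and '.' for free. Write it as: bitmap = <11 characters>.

bitmap = ...........

  1. create(a)  ⇒  F..........  {a→[0]}
  2. unlink(a)  ⇒  ...........  {}
  3. create(a)  ⇒  F..........  {a→[0]}
  4. unlink(a)  ⇒  ...........  {}
  5. create(b)  ⇒  F..........  {b→[0]}
  6. unlink(b)  ⇒  ...........  {}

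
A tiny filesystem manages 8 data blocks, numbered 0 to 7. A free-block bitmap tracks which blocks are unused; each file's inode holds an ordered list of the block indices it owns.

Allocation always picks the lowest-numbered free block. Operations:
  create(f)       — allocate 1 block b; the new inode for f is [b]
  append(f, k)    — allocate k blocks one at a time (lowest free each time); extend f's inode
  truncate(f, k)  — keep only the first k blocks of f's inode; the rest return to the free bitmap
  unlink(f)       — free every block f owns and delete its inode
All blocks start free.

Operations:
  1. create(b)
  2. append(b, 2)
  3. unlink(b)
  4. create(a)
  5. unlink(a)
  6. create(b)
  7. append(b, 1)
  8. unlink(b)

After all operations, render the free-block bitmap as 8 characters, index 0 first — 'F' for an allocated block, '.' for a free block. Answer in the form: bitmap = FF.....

create(b): bitmap=F....... | b=[0]
append(b, 2): bitmap=FFF..... | b=[0, 1, 2]
unlink(b): bitmap=........ | 
create(a): bitmap=F....... | a=[0]
unlink(a): bitmap=........ | 
create(b): bitmap=F....... | b=[0]
append(b, 1): bitmap=FF...... | b=[0, 1]
unlink(b): bitmap=........ | 

bitmap = ........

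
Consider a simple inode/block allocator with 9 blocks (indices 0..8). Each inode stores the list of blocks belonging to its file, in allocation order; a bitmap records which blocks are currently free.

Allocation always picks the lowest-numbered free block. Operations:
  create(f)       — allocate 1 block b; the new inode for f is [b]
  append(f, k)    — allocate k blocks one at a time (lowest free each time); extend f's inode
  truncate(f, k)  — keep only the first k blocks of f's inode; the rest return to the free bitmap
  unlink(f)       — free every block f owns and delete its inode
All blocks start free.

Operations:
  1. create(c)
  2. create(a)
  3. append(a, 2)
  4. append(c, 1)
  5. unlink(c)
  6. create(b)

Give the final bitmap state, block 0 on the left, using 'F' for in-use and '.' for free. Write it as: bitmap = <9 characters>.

[1] create(c) — c=0 (map F........)
[2] create(a) — a=1 c=0 (map FF.......)
[3] append(a, 2) — a=1,2,3 c=0 (map FFFF.....)
[4] append(c, 1) — a=1,2,3 c=0,4 (map FFFFF....)
[5] unlink(c) — a=1,2,3 (map .FFF.....)
[6] create(b) — a=1,2,3 b=0 (map FFFF.....)

bitmap = FFFF.....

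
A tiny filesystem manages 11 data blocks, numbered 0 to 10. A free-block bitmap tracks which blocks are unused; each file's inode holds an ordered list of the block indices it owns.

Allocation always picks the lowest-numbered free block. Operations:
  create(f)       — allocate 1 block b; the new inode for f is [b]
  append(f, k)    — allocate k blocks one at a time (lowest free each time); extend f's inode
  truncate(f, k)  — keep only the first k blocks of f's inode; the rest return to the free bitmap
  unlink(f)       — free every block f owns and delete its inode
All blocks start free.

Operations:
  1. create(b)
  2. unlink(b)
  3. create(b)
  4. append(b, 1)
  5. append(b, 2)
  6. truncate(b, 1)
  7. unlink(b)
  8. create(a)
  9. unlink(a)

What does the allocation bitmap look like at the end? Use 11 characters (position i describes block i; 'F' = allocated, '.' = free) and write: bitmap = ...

[1] create(b) — b=0 (map F..........)
[2] unlink(b) —  (map ...........)
[3] create(b) — b=0 (map F..........)
[4] append(b, 1) — b=0,1 (map FF.........)
[5] append(b, 2) — b=0,1,2,3 (map FFFF.......)
[6] truncate(b, 1) — b=0 (map F..........)
[7] unlink(b) —  (map ...........)
[8] create(a) — a=0 (map F..........)
[9] unlink(a) —  (map ...........)

bitmap = ...........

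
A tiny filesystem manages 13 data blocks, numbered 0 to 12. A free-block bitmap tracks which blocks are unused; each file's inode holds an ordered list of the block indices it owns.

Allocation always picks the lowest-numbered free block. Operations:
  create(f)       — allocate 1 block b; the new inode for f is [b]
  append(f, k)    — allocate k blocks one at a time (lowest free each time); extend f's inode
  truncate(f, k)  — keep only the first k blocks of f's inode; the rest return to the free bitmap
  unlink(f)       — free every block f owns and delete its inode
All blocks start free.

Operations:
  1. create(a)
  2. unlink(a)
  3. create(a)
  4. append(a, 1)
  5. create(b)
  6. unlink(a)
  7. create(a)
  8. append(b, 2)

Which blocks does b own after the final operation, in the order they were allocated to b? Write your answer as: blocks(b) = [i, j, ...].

blocks(b) = [2, 1, 3]

create(a): bitmap=F............ | a=[0]
unlink(a): bitmap=............. | 
create(a): bitmap=F............ | a=[0]
append(a, 1): bitmap=FF........... | a=[0, 1]
create(b): bitmap=FFF.......... | a=[0, 1] b=[2]
unlink(a): bitmap=..F.......... | b=[2]
create(a): bitmap=F.F.......... | a=[0] b=[2]
append(b, 2): bitmap=FFFF......... | a=[0] b=[2, 1, 3]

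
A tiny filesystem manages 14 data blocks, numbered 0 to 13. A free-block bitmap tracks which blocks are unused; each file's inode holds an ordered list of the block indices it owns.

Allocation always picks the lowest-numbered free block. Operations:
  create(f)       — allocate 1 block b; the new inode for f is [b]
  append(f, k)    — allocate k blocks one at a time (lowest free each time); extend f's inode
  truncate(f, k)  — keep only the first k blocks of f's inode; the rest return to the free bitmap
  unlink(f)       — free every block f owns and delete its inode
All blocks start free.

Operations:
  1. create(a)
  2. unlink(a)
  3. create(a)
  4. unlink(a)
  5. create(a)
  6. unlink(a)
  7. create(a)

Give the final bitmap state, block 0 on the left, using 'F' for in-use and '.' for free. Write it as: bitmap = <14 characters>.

bitmap = F.............

create(a): bitmap=F............. | a=[0]
unlink(a): bitmap=.............. | 
create(a): bitmap=F............. | a=[0]
unlink(a): bitmap=.............. | 
create(a): bitmap=F............. | a=[0]
unlink(a): bitmap=.............. | 
create(a): bitmap=F............. | a=[0]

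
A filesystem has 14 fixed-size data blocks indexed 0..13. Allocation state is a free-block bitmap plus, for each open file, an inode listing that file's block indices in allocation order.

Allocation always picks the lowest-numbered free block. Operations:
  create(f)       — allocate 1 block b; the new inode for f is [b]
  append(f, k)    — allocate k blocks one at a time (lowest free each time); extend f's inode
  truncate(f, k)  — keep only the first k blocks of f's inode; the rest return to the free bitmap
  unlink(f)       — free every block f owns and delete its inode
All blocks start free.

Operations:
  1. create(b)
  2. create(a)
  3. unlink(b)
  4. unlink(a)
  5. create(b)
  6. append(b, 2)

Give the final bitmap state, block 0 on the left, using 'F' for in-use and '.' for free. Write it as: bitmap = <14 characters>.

bitmap = FFF...........

after create(b) → b:[0]  free=[F.............]
after create(a) → a:[1], b:[0]  free=[FF............]
after unlink(b) → a:[1]  free=[.F............]
after unlink(a) →   free=[..............]
after create(b) → b:[0]  free=[F.............]
after append(b, 2) → b:[0, 1, 2]  free=[FFF...........]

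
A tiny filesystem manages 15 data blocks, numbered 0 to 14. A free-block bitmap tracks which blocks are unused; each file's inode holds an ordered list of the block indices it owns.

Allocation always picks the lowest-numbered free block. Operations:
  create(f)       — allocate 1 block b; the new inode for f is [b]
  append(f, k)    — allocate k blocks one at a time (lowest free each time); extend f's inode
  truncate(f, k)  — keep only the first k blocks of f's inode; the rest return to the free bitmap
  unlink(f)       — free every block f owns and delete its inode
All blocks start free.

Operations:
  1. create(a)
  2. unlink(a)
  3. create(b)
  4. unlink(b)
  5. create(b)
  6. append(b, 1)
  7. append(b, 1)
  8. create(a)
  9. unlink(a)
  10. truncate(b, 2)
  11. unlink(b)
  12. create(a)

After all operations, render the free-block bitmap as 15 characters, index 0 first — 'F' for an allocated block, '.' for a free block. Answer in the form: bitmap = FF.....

bitmap = F..............

create(a): bitmap=F.............. | a=[0]
unlink(a): bitmap=............... | 
create(b): bitmap=F.............. | b=[0]
unlink(b): bitmap=............... | 
create(b): bitmap=F.............. | b=[0]
append(b, 1): bitmap=FF............. | b=[0, 1]
append(b, 1): bitmap=FFF............ | b=[0, 1, 2]
create(a): bitmap=FFFF........... | a=[3] b=[0, 1, 2]
unlink(a): bitmap=FFF............ | b=[0, 1, 2]
truncate(b, 2): bitmap=FF............. | b=[0, 1]
unlink(b): bitmap=............... | 
create(a): bitmap=F.............. | a=[0]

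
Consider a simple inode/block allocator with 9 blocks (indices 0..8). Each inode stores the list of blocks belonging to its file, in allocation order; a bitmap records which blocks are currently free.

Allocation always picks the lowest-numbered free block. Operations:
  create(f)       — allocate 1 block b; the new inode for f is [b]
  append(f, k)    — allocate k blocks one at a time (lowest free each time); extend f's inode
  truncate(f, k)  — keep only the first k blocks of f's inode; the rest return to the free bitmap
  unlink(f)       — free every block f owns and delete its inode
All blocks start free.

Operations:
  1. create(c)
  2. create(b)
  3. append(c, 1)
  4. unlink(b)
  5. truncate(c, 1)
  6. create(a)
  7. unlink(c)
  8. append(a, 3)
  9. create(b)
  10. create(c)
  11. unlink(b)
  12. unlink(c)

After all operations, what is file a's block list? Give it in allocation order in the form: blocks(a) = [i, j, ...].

  1. create(c)  ⇒  F........  {c→[0]}
  2. create(b)  ⇒  FF.......  {b→[1]; c→[0]}
  3. append(c, 1)  ⇒  FFF......  {b→[1]; c→[0, 2]}
  4. unlink(b)  ⇒  F.F......  {c→[0, 2]}
  5. truncate(c, 1)  ⇒  F........  {c→[0]}
  6. create(a)  ⇒  FF.......  {a→[1]; c→[0]}
  7. unlink(c)  ⇒  .F.......  {a→[1]}
  8. append(a, 3)  ⇒  FFFF.....  {a→[1, 0, 2, 3]}
  9. create(b)  ⇒  FFFFF....  {a→[1, 0, 2, 3]; b→[4]}
  10. create(c)  ⇒  FFFFFF...  {a→[1, 0, 2, 3]; b→[4]; c→[5]}
  11. unlink(b)  ⇒  FFFF.F...  {a→[1, 0, 2, 3]; c→[5]}
  12. unlink(c)  ⇒  FFFF.....  {a→[1, 0, 2, 3]}

blocks(a) = [1, 0, 2, 3]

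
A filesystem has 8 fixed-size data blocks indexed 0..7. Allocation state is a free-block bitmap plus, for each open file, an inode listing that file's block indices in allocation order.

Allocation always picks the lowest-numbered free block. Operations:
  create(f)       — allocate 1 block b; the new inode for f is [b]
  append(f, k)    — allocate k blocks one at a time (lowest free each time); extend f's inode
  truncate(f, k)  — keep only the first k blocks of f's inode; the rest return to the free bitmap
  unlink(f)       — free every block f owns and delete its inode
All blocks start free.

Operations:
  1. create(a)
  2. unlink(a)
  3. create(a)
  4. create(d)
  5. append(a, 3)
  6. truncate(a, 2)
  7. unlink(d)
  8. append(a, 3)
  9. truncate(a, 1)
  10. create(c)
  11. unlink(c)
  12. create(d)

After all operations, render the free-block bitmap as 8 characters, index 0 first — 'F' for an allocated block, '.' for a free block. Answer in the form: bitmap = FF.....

bitmap = FF......

after create(a) → a:[0]  free=[F.......]
after unlink(a) →   free=[........]
after create(a) → a:[0]  free=[F.......]
after create(d) → a:[0], d:[1]  free=[FF......]
after append(a, 3) → a:[0, 2, 3, 4], d:[1]  free=[FFFFF...]
after truncate(a, 2) → a:[0, 2], d:[1]  free=[FFF.....]
after unlink(d) → a:[0, 2]  free=[F.F.....]
after append(a, 3) → a:[0, 2, 1, 3, 4]  free=[FFFFF...]
after truncate(a, 1) → a:[0]  free=[F.......]
after create(c) → a:[0], c:[1]  free=[FF......]
after unlink(c) → a:[0]  free=[F.......]
after create(d) → a:[0], d:[1]  free=[FF......]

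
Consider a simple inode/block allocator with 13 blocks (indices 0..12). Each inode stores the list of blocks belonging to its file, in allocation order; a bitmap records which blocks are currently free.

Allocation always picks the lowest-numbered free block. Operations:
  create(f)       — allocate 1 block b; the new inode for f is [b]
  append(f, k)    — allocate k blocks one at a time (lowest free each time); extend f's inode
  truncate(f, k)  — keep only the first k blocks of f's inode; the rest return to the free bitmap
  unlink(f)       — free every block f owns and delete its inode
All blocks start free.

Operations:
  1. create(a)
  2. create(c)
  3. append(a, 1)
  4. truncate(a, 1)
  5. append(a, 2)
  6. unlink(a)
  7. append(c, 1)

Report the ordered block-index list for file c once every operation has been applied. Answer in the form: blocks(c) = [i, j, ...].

create(a): bitmap=F............ | a=[0]
create(c): bitmap=FF........... | a=[0] c=[1]
append(a, 1): bitmap=FFF.......... | a=[0, 2] c=[1]
truncate(a, 1): bitmap=FF........... | a=[0] c=[1]
append(a, 2): bitmap=FFFF......... | a=[0, 2, 3] c=[1]
unlink(a): bitmap=.F........... | c=[1]
append(c, 1): bitmap=FF........... | c=[1, 0]

blocks(c) = [1, 0]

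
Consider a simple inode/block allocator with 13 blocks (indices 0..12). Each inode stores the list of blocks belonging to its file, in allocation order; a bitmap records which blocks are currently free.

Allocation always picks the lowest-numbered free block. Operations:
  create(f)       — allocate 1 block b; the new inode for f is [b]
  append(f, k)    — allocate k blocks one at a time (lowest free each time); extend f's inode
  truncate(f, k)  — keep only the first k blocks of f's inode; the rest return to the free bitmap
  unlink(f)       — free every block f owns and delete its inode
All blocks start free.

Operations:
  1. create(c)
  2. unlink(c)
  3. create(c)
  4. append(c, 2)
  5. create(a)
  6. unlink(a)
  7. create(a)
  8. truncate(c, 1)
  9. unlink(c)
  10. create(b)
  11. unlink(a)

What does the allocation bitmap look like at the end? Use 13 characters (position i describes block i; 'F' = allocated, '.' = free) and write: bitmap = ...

bitmap = F............

after create(c) → c:[0]  free=[F............]
after unlink(c) →   free=[.............]
after create(c) → c:[0]  free=[F............]
after append(c, 2) → c:[0, 1, 2]  free=[FFF..........]
after create(a) → a:[3], c:[0, 1, 2]  free=[FFFF.........]
after unlink(a) → c:[0, 1, 2]  free=[FFF..........]
after create(a) → a:[3], c:[0, 1, 2]  free=[FFFF.........]
after truncate(c, 1) → a:[3], c:[0]  free=[F..F.........]
after unlink(c) → a:[3]  free=[...F.........]
after create(b) → a:[3], b:[0]  free=[F..F.........]
after unlink(a) → b:[0]  free=[F............]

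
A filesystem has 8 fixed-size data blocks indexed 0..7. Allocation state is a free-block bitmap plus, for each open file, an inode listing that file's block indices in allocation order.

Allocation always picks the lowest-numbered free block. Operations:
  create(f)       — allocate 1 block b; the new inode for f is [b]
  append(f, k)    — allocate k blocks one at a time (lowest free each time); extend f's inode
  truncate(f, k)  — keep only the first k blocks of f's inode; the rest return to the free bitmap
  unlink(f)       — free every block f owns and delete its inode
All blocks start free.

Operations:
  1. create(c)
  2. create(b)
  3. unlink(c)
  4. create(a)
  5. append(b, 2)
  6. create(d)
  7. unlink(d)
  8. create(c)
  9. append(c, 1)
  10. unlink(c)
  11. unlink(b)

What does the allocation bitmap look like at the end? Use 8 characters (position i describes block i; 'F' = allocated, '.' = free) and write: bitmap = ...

after create(c) → c:[0]  free=[F.......]
after create(b) → b:[1], c:[0]  free=[FF......]
after unlink(c) → b:[1]  free=[.F......]
after create(a) → a:[0], b:[1]  free=[FF......]
after append(b, 2) → a:[0], b:[1, 2, 3]  free=[FFFF....]
after create(d) → a:[0], b:[1, 2, 3], d:[4]  free=[FFFFF...]
after unlink(d) → a:[0], b:[1, 2, 3]  free=[FFFF....]
after create(c) → a:[0], b:[1, 2, 3], c:[4]  free=[FFFFF...]
after append(c, 1) → a:[0], b:[1, 2, 3], c:[4, 5]  free=[FFFFFF..]
after unlink(c) → a:[0], b:[1, 2, 3]  free=[FFFF....]
after unlink(b) → a:[0]  free=[F.......]

bitmap = F.......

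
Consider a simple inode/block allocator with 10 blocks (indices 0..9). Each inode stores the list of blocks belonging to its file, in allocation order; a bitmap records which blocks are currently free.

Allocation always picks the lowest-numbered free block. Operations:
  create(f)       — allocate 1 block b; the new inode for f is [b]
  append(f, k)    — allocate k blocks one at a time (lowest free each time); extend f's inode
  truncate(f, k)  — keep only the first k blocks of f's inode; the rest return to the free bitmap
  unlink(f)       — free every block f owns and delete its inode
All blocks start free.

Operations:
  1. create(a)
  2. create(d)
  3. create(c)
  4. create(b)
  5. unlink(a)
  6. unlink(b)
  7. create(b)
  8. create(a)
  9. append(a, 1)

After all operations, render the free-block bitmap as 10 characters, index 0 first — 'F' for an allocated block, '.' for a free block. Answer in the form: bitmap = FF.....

[1] create(a) — a=0 (map F.........)
[2] create(d) — a=0 d=1 (map FF........)
[3] create(c) — a=0 c=2 d=1 (map FFF.......)
[4] create(b) — a=0 b=3 c=2 d=1 (map FFFF......)
[5] unlink(a) — b=3 c=2 d=1 (map .FFF......)
[6] unlink(b) — c=2 d=1 (map .FF.......)
[7] create(b) — b=0 c=2 d=1 (map FFF.......)
[8] create(a) — a=3 b=0 c=2 d=1 (map FFFF......)
[9] append(a, 1) — a=3,4 b=0 c=2 d=1 (map FFFFF.....)

bitmap = FFFFF.....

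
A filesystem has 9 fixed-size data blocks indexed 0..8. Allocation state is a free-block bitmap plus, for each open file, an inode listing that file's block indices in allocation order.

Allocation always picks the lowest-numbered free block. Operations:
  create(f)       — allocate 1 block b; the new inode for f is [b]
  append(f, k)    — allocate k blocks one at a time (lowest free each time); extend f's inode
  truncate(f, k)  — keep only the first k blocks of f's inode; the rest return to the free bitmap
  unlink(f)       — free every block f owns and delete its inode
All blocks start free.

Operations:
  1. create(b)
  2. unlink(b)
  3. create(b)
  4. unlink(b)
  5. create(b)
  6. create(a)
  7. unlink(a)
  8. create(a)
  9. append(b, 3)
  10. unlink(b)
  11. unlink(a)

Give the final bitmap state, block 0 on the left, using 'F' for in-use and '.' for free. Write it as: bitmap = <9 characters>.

bitmap = .........

create(b): bitmap=F........ | b=[0]
unlink(b): bitmap=......... | 
create(b): bitmap=F........ | b=[0]
unlink(b): bitmap=......... | 
create(b): bitmap=F........ | b=[0]
create(a): bitmap=FF....... | a=[1] b=[0]
unlink(a): bitmap=F........ | b=[0]
create(a): bitmap=FF....... | a=[1] b=[0]
append(b, 3): bitmap=FFFFF.... | a=[1] b=[0, 2, 3, 4]
unlink(b): bitmap=.F....... | a=[1]
unlink(a): bitmap=......... | 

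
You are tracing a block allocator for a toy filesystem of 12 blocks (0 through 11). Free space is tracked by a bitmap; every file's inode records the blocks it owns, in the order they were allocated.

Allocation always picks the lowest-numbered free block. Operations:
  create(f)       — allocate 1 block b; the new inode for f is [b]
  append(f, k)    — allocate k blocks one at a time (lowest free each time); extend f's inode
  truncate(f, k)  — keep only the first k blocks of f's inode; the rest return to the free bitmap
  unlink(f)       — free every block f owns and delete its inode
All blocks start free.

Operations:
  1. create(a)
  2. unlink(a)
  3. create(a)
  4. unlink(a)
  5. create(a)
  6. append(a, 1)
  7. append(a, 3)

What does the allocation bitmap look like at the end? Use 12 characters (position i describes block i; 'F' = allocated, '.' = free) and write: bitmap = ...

  1. create(a)  ⇒  F...........  {a→[0]}
  2. unlink(a)  ⇒  ............  {}
  3. create(a)  ⇒  F...........  {a→[0]}
  4. unlink(a)  ⇒  ............  {}
  5. create(a)  ⇒  F...........  {a→[0]}
  6. append(a, 1)  ⇒  FF..........  {a→[0, 1]}
  7. append(a, 3)  ⇒  FFFFF.......  {a→[0, 1, 2, 3, 4]}

bitmap = FFFFF.......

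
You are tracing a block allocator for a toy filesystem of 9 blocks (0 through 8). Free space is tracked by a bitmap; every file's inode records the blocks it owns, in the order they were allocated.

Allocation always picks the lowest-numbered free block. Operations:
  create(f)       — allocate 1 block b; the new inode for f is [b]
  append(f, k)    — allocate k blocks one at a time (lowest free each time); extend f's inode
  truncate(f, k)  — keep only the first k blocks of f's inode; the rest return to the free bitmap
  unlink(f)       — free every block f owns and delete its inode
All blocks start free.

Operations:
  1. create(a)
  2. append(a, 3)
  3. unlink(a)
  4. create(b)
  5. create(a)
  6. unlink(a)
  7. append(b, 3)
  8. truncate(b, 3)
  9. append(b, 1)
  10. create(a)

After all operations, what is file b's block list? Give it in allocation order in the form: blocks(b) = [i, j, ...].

blocks(b) = [0, 1, 2, 3]

create(a): bitmap=F........ | a=[0]
append(a, 3): bitmap=FFFF..... | a=[0, 1, 2, 3]
unlink(a): bitmap=......... | 
create(b): bitmap=F........ | b=[0]
create(a): bitmap=FF....... | a=[1] b=[0]
unlink(a): bitmap=F........ | b=[0]
append(b, 3): bitmap=FFFF..... | b=[0, 1, 2, 3]
truncate(b, 3): bitmap=FFF...... | b=[0, 1, 2]
append(b, 1): bitmap=FFFF..... | b=[0, 1, 2, 3]
create(a): bitmap=FFFFF.... | a=[4] b=[0, 1, 2, 3]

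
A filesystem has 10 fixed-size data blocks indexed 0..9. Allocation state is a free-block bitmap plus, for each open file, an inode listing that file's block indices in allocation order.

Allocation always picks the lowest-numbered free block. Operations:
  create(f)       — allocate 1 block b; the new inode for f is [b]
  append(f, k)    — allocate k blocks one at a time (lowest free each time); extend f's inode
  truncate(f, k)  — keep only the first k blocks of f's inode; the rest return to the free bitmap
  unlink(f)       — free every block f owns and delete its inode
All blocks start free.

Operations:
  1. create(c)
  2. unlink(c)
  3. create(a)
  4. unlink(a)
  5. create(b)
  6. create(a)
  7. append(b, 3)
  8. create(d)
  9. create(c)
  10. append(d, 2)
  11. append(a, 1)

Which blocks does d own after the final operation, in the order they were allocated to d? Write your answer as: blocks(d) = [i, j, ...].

blocks(d) = [5, 7, 8]

  1. create(c)  ⇒  F.........  {c→[0]}
  2. unlink(c)  ⇒  ..........  {}
  3. create(a)  ⇒  F.........  {a→[0]}
  4. unlink(a)  ⇒  ..........  {}
  5. create(b)  ⇒  F.........  {b→[0]}
  6. create(a)  ⇒  FF........  {a→[1]; b→[0]}
  7. append(b, 3)  ⇒  FFFFF.....  {a→[1]; b→[0, 2, 3, 4]}
  8. create(d)  ⇒  FFFFFF....  {a→[1]; b→[0, 2, 3, 4]; d→[5]}
  9. create(c)  ⇒  FFFFFFF...  {a→[1]; b→[0, 2, 3, 4]; c→[6]; d→[5]}
  10. append(d, 2)  ⇒  FFFFFFFFF.  {a→[1]; b→[0, 2, 3, 4]; c→[6]; d→[5, 7, 8]}
  11. append(a, 1)  ⇒  FFFFFFFFFF  {a→[1, 9]; b→[0, 2, 3, 4]; c→[6]; d→[5, 7, 8]}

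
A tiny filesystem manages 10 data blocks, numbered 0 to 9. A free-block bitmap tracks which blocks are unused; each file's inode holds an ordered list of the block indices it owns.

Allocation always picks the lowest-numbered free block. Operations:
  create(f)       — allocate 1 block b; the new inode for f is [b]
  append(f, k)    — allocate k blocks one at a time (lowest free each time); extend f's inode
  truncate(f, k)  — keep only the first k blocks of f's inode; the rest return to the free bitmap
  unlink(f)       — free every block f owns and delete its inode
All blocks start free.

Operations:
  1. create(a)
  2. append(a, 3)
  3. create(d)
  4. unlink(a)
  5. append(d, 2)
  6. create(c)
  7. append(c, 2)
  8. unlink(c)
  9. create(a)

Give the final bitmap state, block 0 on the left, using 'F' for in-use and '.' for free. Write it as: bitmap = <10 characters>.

after create(a) → a:[0]  free=[F.........]
after append(a, 3) → a:[0, 1, 2, 3]  free=[FFFF......]
after create(d) → a:[0, 1, 2, 3], d:[4]  free=[FFFFF.....]
after unlink(a) → d:[4]  free=[....F.....]
after append(d, 2) → d:[4, 0, 1]  free=[FF..F.....]
after create(c) → c:[2], d:[4, 0, 1]  free=[FFF.F.....]
after append(c, 2) → c:[2, 3, 5], d:[4, 0, 1]  free=[FFFFFF....]
after unlink(c) → d:[4, 0, 1]  free=[FF..F.....]
after create(a) → a:[2], d:[4, 0, 1]  free=[FFF.F.....]

bitmap = FFF.F.....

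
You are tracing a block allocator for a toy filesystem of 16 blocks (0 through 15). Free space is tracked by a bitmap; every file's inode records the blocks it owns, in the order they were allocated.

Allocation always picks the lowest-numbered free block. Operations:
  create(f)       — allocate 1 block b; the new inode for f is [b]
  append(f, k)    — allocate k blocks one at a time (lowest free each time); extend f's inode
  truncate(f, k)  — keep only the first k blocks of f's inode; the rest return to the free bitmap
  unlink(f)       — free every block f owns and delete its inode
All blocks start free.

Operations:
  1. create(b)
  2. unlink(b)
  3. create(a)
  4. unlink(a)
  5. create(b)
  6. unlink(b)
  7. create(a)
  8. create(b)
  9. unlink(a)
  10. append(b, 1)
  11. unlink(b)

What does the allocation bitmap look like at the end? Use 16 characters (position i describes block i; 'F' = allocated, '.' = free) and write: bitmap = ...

[1] create(b) — b=0 (map F...............)
[2] unlink(b) —  (map ................)
[3] create(a) — a=0 (map F...............)
[4] unlink(a) —  (map ................)
[5] create(b) — b=0 (map F...............)
[6] unlink(b) —  (map ................)
[7] create(a) — a=0 (map F...............)
[8] create(b) — a=0 b=1 (map FF..............)
[9] unlink(a) — b=1 (map .F..............)
[10] append(b, 1) — b=1,0 (map FF..............)
[11] unlink(b) —  (map ................)

bitmap = ................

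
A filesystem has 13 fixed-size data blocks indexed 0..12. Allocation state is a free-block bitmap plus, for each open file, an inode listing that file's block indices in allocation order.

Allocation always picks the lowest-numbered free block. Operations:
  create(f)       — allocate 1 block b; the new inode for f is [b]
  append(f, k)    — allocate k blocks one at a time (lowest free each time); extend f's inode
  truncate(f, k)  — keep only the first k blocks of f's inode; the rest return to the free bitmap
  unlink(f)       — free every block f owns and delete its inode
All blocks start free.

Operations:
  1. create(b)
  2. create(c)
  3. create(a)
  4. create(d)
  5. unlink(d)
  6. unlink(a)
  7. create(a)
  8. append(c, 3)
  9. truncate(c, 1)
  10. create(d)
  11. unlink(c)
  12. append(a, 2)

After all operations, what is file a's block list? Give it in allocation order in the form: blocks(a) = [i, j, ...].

blocks(a) = [2, 1, 4]

create(b): bitmap=F............ | b=[0]
create(c): bitmap=FF........... | b=[0] c=[1]
create(a): bitmap=FFF.......... | a=[2] b=[0] c=[1]
create(d): bitmap=FFFF......... | a=[2] b=[0] c=[1] d=[3]
unlink(d): bitmap=FFF.......... | a=[2] b=[0] c=[1]
unlink(a): bitmap=FF........... | b=[0] c=[1]
create(a): bitmap=FFF.......... | a=[2] b=[0] c=[1]
append(c, 3): bitmap=FFFFFF....... | a=[2] b=[0] c=[1, 3, 4, 5]
truncate(c, 1): bitmap=FFF.......... | a=[2] b=[0] c=[1]
create(d): bitmap=FFFF......... | a=[2] b=[0] c=[1] d=[3]
unlink(c): bitmap=F.FF......... | a=[2] b=[0] d=[3]
append(a, 2): bitmap=FFFFF........ | a=[2, 1, 4] b=[0] d=[3]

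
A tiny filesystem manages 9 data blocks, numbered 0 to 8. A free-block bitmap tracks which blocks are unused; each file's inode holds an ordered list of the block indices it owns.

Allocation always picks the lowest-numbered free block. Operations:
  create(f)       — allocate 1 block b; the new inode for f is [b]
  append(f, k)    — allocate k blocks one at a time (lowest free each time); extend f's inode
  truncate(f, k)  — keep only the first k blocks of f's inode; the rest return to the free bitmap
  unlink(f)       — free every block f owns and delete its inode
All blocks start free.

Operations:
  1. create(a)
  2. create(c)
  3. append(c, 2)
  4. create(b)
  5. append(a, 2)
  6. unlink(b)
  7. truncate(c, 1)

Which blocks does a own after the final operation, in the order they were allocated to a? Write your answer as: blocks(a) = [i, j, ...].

blocks(a) = [0, 5, 6]

after create(a) → a:[0]  free=[F........]
after create(c) → a:[0], c:[1]  free=[FF.......]
after append(c, 2) → a:[0], c:[1, 2, 3]  free=[FFFF.....]
after create(b) → a:[0], b:[4], c:[1, 2, 3]  free=[FFFFF....]
after append(a, 2) → a:[0, 5, 6], b:[4], c:[1, 2, 3]  free=[FFFFFFF..]
after unlink(b) → a:[0, 5, 6], c:[1, 2, 3]  free=[FFFF.FF..]
after truncate(c, 1) → a:[0, 5, 6], c:[1]  free=[FF...FF..]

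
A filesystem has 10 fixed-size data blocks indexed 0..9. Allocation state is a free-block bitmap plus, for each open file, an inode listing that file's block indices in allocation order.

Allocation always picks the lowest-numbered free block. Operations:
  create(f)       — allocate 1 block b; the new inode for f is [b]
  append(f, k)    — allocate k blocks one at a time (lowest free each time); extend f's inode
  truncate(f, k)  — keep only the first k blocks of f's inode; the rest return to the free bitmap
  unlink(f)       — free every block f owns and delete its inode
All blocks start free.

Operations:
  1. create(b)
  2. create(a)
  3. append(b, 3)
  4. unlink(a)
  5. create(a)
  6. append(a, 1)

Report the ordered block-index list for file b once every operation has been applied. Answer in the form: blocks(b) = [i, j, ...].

after create(b) → b:[0]  free=[F.........]
after create(a) → a:[1], b:[0]  free=[FF........]
after append(b, 3) → a:[1], b:[0, 2, 3, 4]  free=[FFFFF.....]
after unlink(a) → b:[0, 2, 3, 4]  free=[F.FFF.....]
after create(a) → a:[1], b:[0, 2, 3, 4]  free=[FFFFF.....]
after append(a, 1) → a:[1, 5], b:[0, 2, 3, 4]  free=[FFFFFF....]

blocks(b) = [0, 2, 3, 4]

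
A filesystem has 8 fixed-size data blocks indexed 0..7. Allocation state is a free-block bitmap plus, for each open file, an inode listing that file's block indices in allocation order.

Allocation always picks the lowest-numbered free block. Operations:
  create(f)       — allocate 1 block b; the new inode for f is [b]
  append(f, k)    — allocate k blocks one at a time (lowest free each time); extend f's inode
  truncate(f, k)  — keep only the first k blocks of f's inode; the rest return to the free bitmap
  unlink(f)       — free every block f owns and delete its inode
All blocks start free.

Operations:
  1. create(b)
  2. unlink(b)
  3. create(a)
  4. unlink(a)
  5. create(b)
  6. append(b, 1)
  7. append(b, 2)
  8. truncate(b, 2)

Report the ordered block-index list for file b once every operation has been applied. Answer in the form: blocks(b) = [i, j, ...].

  1. create(b)  ⇒  F.......  {b→[0]}
  2. unlink(b)  ⇒  ........  {}
  3. create(a)  ⇒  F.......  {a→[0]}
  4. unlink(a)  ⇒  ........  {}
  5. create(b)  ⇒  F.......  {b→[0]}
  6. append(b, 1)  ⇒  FF......  {b→[0, 1]}
  7. append(b, 2)  ⇒  FFFF....  {b→[0, 1, 2, 3]}
  8. truncate(b, 2)  ⇒  FF......  {b→[0, 1]}

blocks(b) = [0, 1]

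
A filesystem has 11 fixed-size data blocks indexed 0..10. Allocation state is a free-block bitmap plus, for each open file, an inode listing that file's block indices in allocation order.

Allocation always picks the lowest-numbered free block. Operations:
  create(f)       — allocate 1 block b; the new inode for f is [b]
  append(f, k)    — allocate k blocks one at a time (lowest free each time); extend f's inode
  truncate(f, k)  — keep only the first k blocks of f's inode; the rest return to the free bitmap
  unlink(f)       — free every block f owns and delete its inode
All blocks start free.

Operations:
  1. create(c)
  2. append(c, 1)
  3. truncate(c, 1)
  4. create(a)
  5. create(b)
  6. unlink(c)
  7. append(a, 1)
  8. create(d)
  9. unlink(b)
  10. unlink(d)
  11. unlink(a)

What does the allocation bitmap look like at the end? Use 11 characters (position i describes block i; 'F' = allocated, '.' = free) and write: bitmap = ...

create(c): bitmap=F.......... | c=[0]
append(c, 1): bitmap=FF......... | c=[0, 1]
truncate(c, 1): bitmap=F.......... | c=[0]
create(a): bitmap=FF......... | a=[1] c=[0]
create(b): bitmap=FFF........ | a=[1] b=[2] c=[0]
unlink(c): bitmap=.FF........ | a=[1] b=[2]
append(a, 1): bitmap=FFF........ | a=[1, 0] b=[2]
create(d): bitmap=FFFF....... | a=[1, 0] b=[2] d=[3]
unlink(b): bitmap=FF.F....... | a=[1, 0] d=[3]
unlink(d): bitmap=FF......... | a=[1, 0]
unlink(a): bitmap=........... | 

bitmap = ...........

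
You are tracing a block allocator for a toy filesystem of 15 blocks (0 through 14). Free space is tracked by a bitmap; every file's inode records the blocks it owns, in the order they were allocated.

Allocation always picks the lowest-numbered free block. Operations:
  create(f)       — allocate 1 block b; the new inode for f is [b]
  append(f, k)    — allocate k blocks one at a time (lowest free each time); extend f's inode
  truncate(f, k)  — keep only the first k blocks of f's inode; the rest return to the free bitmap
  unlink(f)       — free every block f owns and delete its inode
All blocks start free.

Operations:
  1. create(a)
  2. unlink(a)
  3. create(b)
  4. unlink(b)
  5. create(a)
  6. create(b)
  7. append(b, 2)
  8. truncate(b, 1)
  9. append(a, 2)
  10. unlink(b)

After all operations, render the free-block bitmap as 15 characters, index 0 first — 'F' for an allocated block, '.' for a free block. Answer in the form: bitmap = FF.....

bitmap = F.FF...........

after create(a) → a:[0]  free=[F..............]
after unlink(a) →   free=[...............]
after create(b) → b:[0]  free=[F..............]
after unlink(b) →   free=[...............]
after create(a) → a:[0]  free=[F..............]
after create(b) → a:[0], b:[1]  free=[FF.............]
after append(b, 2) → a:[0], b:[1, 2, 3]  free=[FFFF...........]
after truncate(b, 1) → a:[0], b:[1]  free=[FF.............]
after append(a, 2) → a:[0, 2, 3], b:[1]  free=[FFFF...........]
after unlink(b) → a:[0, 2, 3]  free=[F.FF...........]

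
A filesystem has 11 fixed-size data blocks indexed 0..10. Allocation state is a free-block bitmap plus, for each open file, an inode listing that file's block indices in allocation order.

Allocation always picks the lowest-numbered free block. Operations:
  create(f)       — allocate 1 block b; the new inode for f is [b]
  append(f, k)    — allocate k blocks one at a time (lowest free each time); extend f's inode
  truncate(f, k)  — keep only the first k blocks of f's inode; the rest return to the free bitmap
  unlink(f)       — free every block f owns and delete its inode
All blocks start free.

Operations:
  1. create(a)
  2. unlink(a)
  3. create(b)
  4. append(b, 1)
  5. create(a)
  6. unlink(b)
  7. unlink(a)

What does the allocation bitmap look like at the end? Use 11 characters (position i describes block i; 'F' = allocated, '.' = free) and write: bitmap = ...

after create(a) → a:[0]  free=[F..........]
after unlink(a) →   free=[...........]
after create(b) → b:[0]  free=[F..........]
after append(b, 1) → b:[0, 1]  free=[FF.........]
after create(a) → a:[2], b:[0, 1]  free=[FFF........]
after unlink(b) → a:[2]  free=[..F........]
after unlink(a) →   free=[...........]

bitmap = ...........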